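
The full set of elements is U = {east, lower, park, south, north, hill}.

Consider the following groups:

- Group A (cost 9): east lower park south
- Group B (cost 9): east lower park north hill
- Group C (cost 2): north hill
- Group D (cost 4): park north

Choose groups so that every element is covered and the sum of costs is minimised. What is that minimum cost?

A, C together cover every element (A ∪ C = {east, lower, park, south, north, hill}); total cost 9 + 2 = 11.
No covering selection has total cost below 11.

11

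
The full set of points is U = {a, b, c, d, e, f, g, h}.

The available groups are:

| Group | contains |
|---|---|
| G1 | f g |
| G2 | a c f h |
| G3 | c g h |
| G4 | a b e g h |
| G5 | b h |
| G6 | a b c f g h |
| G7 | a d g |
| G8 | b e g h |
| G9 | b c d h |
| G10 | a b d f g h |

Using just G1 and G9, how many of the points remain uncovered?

Union of G1, G9 = {b, c, d, f, g, h}.
Not covered: a, e — 2 points.

2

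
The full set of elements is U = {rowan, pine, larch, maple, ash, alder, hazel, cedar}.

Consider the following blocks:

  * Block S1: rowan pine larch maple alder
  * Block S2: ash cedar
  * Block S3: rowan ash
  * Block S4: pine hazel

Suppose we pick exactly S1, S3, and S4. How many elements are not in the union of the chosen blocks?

1

Union of S1, S3, S4 = {rowan, pine, larch, maple, ash, alder, hazel}.
Not covered: cedar — 1 element.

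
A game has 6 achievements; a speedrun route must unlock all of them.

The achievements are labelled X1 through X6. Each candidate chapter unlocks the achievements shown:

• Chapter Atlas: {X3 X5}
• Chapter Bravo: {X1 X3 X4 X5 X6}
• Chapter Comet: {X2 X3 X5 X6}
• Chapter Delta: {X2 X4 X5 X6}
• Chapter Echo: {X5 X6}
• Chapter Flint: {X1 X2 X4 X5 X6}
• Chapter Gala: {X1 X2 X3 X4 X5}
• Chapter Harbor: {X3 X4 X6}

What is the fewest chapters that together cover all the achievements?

Take {Bravo, Comet}. Their union is {X1, X2, X3, X4, X5, X6}, which is all 6 achievements.
No single chapter has all 6 achievements (the largest, Bravo, has 5), so 2 is optimal.

2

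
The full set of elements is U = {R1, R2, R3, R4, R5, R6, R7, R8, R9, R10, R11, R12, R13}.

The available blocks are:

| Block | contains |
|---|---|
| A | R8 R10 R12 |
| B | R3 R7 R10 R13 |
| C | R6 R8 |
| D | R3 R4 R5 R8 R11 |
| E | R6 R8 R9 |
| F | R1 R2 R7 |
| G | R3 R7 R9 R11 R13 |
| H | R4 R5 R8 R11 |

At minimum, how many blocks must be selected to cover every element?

Take {A, C, F, G, H}. Their union is {R1, R2, R3, R4, R5, R6, R7, R8, R9, R10, R11, R12, R13}, which is all 13 elements.
No 4 of the 8 blocks cover everything (all 70 combinations miss at least one element), so 5 is optimal.

5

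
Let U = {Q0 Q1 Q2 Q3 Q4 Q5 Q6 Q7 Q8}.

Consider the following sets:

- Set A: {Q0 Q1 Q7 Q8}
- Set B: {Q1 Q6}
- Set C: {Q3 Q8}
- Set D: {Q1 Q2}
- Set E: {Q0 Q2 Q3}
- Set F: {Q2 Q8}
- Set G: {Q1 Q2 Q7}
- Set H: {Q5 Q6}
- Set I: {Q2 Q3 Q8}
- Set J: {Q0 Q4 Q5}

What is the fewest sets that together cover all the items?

Take {A, E, H, J}. Their union is {Q0, Q1, Q2, Q3, Q4, Q5, Q6, Q7, Q8}, which is all 9 items.
No 3 of the 10 sets cover everything (all 120 combinations miss at least one item), so 4 is optimal.

4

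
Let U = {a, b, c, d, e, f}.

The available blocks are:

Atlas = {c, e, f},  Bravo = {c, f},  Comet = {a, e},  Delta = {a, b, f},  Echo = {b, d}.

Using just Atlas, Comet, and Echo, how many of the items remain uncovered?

Union of Atlas, Comet, Echo = {a, b, c, d, e, f} — that's every item, so 0 are uncovered.

0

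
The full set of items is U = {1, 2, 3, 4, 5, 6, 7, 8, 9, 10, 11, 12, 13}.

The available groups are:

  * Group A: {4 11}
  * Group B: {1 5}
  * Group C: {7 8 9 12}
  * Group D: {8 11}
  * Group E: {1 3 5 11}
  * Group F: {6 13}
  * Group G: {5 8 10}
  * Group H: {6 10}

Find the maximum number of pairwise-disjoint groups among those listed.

A, B, C, F are pairwise disjoint (A={4,11}; B={1,5}; C={7,8,9,12}; F={6,13}).
Every remaining group overlaps one of these, and no 5 of the listed groups are pairwise disjoint, so 4 is the maximum.

4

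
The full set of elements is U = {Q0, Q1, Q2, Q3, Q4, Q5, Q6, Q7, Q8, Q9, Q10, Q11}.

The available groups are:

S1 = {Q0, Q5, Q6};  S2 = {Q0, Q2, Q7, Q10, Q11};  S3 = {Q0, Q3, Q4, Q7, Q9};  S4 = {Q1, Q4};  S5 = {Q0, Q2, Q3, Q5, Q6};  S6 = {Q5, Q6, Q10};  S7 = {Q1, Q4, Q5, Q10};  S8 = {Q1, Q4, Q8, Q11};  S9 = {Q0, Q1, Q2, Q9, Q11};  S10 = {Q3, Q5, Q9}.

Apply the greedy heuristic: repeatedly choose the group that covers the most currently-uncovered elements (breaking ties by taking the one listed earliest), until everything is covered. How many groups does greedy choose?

Greedy: pick S2 (covers 5 new) → pick S3 (covers 3 new) → pick S1 (covers 2 new) → pick S8 (covers 2 new). Total picks: 4.

4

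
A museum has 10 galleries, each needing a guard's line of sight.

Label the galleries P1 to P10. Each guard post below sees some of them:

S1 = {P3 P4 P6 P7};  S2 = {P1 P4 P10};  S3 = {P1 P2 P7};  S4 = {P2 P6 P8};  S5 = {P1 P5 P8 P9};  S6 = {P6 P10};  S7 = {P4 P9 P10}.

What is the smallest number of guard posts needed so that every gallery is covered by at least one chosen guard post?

S1 and S2 and S4 and S5 together: S1 ∪ S2 ∪ S4 ∪ S5 = {P1, P2, P3, P4, P5, P6, P7, P8, P9, P10} — every gallery is covered.
No 3 of the 7 guard posts cover everything (all 35 combinations miss at least one gallery), so 4 is optimal.

4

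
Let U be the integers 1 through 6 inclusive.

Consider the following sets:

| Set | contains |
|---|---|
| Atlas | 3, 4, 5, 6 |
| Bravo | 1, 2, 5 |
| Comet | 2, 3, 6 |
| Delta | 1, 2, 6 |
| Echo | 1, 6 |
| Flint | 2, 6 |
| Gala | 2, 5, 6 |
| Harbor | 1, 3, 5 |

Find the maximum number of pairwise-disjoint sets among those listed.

2

Flint, Harbor are pairwise disjoint (Flint={2,6}; Harbor={1,3,5}).
Every remaining set overlaps one of these, and no 3 of the listed sets are pairwise disjoint, so 2 is the maximum.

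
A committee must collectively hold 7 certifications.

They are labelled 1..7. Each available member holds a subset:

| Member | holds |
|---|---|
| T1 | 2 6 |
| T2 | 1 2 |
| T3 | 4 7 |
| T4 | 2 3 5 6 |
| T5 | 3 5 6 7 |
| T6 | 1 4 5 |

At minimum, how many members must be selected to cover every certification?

Take {T3, T4, T6}. Their union is {1, 2, 3, 4, 5, 6, 7}, which is all 7 certifications.
No 2 of the 6 members cover everything (all 15 combinations miss at least one certification), so 3 is optimal.

3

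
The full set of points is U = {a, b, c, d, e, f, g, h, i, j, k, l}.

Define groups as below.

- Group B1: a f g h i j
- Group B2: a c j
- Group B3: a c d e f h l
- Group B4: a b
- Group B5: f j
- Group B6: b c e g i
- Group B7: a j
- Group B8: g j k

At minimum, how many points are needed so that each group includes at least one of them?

T = {a, i, j} meets every group (each contains at least one member of T), and |T| = 3.
No choice of 2 points meets every group, so 3 is the minimum.

3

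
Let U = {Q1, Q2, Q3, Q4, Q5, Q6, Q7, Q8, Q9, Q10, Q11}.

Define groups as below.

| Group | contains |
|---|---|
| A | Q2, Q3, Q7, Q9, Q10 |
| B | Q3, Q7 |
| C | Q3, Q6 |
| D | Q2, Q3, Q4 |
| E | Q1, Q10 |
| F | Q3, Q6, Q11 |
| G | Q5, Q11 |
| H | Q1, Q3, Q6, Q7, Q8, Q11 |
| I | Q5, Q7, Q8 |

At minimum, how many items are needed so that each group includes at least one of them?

T = {Q3, Q5, Q10} meets every group (each contains at least one member of T), and |T| = 3.
The groups D, E, G are pairwise disjoint, so any hitting set needs a separate item for each — at least 3. Hence 3 is optimal.

3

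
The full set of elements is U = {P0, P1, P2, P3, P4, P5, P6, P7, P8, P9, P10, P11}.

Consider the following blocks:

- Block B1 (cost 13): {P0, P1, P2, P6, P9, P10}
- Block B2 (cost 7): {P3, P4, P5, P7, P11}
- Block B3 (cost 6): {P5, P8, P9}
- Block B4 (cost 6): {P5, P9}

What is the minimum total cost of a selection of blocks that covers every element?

B1, B2, B3 together cover every element (B1 ∪ B2 ∪ B3 = {P0, P1, P2, P3, P4, P5, P6, P7, P8, P9, P10, P11}); total cost 13 + 7 + 6 = 26.
No covering selection has total cost below 26.

26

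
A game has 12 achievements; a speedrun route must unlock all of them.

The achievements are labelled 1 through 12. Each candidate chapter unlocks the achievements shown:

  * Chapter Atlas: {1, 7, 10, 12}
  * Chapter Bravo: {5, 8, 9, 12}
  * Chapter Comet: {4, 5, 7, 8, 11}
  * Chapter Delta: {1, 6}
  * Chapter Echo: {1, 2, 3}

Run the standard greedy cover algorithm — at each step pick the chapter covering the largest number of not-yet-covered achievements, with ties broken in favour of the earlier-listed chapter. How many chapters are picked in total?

Greedy: pick Comet (covers 5 new) → pick Atlas (covers 3 new) → pick Echo (covers 2 new) → pick Bravo (covers 1 new) → pick Delta (covers 1 new). Total picks: 5.

5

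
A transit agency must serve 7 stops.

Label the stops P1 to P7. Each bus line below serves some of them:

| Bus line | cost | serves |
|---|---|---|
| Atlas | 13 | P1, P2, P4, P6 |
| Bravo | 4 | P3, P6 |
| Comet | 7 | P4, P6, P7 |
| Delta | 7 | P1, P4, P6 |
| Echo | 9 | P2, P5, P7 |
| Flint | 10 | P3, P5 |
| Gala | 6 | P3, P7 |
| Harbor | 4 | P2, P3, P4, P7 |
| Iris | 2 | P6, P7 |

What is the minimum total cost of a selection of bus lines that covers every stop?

Bravo, Delta, Echo together cover every stop (Bravo ∪ Delta ∪ Echo = {P1, P2, P3, P4, P5, P6, P7}); total cost 4 + 7 + 9 = 20.
The greedy pick Harbor, Iris, Delta, Echo costs 22; no covering selection beats 20.

20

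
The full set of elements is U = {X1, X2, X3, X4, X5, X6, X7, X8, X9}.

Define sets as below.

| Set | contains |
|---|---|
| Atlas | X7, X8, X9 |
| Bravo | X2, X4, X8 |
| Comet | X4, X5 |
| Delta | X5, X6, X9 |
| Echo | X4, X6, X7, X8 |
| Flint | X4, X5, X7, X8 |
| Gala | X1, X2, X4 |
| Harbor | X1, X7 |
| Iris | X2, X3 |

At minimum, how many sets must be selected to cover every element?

Delta and Flint and Gala and Iris together: Delta ∪ Flint ∪ Gala ∪ Iris = {X1, X2, X3, X4, X5, X6, X7, X8, X9} — every element is covered.
No 3 of the 9 sets cover everything (all 84 combinations miss at least one element), so 4 is optimal.

4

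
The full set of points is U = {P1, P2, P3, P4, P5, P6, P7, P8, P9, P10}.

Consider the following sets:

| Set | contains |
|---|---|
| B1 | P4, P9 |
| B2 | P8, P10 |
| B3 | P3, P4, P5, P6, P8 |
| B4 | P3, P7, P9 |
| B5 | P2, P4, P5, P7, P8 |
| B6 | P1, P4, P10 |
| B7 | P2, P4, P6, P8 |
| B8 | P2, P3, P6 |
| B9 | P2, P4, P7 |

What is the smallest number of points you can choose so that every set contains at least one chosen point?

3

H = {P3, P4, P8} meets every set (each contains at least one member of H), and |H| = 3.
The sets B1, B2, B8 are pairwise disjoint, so any hitting set needs a separate point for each — at least 3. Hence 3 is optimal.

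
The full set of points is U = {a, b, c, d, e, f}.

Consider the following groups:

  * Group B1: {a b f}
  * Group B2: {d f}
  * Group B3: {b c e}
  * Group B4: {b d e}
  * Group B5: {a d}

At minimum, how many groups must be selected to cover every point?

B1, B2, and B3 cover everything between them: the union {a, b, c, d, e, f} is all of U.
Only B3 contains c, so B3 is forced; the remaining 3 points need at least 2 more groups (each remaining group adds at most 2) — so at least 3 groups are needed, and 3 is optimal.

3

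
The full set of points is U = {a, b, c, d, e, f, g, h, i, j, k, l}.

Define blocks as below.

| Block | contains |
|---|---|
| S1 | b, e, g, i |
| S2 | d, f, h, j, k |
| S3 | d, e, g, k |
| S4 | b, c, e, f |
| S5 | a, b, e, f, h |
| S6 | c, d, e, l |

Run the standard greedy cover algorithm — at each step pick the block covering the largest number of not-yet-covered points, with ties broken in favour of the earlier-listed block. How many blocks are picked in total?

Greedy: pick S2 (covers 5 new) → pick S1 (covers 4 new) → pick S6 (covers 2 new) → pick S5 (covers 1 new). Total picks: 4.

4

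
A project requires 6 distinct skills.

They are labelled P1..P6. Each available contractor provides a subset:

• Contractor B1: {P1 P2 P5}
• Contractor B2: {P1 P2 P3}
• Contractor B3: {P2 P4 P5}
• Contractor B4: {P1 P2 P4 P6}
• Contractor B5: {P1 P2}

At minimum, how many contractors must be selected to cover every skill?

3

B1 and B2 and B4 together: B1 ∪ B2 ∪ B4 = {P1, P2, P3, P4, P5, P6} — every skill is covered.
Only B2 contains P3, so B2 is forced; the remaining 3 skills need at least 2 more contractors (each remaining contractor adds at most 2) — so at least 3 contractors are needed, and 3 is optimal.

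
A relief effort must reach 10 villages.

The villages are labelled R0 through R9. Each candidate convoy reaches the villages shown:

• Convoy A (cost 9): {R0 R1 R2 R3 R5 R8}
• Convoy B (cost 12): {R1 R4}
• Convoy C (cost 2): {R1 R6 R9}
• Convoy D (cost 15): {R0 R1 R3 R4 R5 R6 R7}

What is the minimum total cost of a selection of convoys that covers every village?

A, C, D together cover every village (A ∪ C ∪ D = {R0, R1, R2, R3, R4, R5, R6, R7, R8, R9}); total cost 9 + 2 + 15 = 26.
No covering selection has total cost below 26.

26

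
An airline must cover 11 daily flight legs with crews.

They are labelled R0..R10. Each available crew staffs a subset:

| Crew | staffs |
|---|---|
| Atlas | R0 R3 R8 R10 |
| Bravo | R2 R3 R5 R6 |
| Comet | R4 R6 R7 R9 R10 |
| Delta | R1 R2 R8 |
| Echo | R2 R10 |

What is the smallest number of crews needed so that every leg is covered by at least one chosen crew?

Atlas and Bravo and Comet and Delta together: Atlas ∪ Bravo ∪ Comet ∪ Delta = {R0, R1, R2, R3, R4, R5, R6, R7, R8, R9, R10} — every leg is covered.
No 3 of the 5 crews cover everything (all 10 combinations miss at least one leg), so 4 is optimal.

4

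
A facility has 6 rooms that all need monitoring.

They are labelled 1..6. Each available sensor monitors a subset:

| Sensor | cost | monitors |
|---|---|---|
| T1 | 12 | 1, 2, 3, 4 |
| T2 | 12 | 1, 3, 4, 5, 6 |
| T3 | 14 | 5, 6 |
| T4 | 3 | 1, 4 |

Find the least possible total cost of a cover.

24

T1, T2 together cover every room (T1 ∪ T2 = {1, 2, 3, 4, 5, 6}); total cost 12 + 12 = 24.
The greedy pick T4, T2, T1 costs 27; no covering selection beats 24.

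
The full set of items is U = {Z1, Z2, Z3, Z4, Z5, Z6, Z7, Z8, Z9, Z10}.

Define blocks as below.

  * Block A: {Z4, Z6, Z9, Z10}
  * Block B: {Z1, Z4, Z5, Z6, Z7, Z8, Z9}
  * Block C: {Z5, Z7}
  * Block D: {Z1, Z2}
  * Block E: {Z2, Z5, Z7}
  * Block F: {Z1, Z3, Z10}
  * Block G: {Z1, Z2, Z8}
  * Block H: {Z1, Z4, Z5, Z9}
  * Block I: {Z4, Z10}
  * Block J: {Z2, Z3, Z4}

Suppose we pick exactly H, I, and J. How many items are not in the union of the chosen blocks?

Union of H, I, J = {Z1, Z2, Z3, Z4, Z5, Z9, Z10}.
Not covered: Z6, Z7, Z8 — 3 items.

3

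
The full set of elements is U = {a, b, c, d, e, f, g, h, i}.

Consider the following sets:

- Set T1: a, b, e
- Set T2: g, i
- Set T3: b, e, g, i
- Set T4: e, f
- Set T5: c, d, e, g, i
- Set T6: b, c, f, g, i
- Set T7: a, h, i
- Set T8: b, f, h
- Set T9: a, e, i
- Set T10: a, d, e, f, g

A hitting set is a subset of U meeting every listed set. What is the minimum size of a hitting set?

Take T = {b, e, i}. Each listed set contains at least one of these, so T is a hitting set of size 3.
No choice of 2 elements meets every set, so 3 is the minimum.

3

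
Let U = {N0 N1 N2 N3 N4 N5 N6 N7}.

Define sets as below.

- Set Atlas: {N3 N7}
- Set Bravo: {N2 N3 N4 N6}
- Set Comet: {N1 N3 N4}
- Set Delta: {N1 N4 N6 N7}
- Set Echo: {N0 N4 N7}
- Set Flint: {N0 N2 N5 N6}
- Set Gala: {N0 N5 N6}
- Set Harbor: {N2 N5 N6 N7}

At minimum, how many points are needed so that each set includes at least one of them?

H = {N3, N4, N5} meets every set (each contains at least one member of H), and |H| = 3.
No choice of 2 points meets every set, so 3 is the minimum.

3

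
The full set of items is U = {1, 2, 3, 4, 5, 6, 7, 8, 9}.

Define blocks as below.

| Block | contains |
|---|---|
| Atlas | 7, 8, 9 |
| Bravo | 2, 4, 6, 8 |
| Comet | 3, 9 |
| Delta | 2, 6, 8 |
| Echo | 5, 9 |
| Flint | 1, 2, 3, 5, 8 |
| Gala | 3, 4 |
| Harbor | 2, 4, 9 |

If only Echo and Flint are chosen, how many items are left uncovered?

3

Union of Echo, Flint = {1, 2, 3, 5, 8, 9}.
Not covered: 4, 6, 7 — 3 items.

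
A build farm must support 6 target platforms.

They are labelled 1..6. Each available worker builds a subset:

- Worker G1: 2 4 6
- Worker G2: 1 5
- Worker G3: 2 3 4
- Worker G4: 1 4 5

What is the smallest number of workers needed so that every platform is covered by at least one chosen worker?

3

G1 and G3 and G4 together: G1 ∪ G3 ∪ G4 = {1, 2, 3, 4, 5, 6} — every platform is covered.
Only G3 contains 3, so G3 is forced; the remaining 3 platforms need at least 2 more workers (each remaining worker adds at most 2) — so at least 3 workers are needed, and 3 is optimal.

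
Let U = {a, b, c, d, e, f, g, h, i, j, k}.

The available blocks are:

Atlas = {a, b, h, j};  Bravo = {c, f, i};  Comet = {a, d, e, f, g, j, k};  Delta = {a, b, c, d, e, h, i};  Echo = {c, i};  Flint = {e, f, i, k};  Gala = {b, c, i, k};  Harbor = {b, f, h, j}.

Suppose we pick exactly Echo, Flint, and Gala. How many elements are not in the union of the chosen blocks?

5

Union of Echo, Flint, Gala = {b, c, e, f, i, k}.
Not covered: a, d, g, h, j — 5 elements.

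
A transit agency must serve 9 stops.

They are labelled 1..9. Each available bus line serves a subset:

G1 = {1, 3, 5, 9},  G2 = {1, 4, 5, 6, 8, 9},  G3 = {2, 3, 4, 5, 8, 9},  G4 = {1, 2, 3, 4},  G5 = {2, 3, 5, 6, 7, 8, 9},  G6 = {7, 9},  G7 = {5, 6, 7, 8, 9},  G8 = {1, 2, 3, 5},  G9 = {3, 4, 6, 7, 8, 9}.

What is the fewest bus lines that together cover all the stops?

G4 and G5 together: G4 ∪ G5 = {1, 2, 3, 4, 5, 6, 7, 8, 9} — every stop is covered.
No single bus line has all 9 stops (the largest, G5, has 7), so 2 is optimal.

2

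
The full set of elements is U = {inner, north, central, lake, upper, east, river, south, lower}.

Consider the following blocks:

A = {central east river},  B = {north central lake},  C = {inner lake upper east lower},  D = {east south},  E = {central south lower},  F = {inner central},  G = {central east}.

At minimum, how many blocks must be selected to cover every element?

A, B, C, and D cover everything between them: the union {inner, north, central, lake, upper, east, river, south, lower} is all of U.
No 3 of the 7 blocks cover everything (all 35 combinations miss at least one element), so 4 is optimal.

4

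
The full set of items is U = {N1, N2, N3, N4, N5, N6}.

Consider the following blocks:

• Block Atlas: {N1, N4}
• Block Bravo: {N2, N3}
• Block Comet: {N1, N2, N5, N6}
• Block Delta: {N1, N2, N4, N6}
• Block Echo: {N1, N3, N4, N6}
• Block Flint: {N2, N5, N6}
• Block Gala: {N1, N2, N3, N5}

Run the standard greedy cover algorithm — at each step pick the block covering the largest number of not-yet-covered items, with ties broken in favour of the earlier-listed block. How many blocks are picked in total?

2

Greedy: pick Comet (covers 4 new) → pick Echo (covers 2 new). Total picks: 2.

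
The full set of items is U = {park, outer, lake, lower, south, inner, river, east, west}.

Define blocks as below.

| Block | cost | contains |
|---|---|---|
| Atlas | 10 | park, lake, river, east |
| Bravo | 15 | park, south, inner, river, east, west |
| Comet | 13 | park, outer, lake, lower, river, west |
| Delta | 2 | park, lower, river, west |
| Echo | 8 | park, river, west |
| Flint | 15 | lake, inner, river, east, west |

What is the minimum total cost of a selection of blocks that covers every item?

28

Bravo, Comet together cover every item (Bravo ∪ Comet = {park, outer, lake, lower, south, inner, river, east, west}); total cost 15 + 13 = 28.
The greedy pick Delta, Atlas, Bravo, Comet costs 40; no covering selection beats 28.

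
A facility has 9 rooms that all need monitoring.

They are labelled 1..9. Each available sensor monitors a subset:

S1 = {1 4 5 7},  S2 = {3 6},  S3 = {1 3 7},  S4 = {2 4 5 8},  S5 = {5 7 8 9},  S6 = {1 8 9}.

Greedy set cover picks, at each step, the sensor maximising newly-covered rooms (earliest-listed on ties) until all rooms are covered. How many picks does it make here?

Greedy: pick S1 (covers 4 new) → pick S2 (covers 2 new) → pick S4 (covers 2 new) → pick S5 (covers 1 new). Total picks: 4.

4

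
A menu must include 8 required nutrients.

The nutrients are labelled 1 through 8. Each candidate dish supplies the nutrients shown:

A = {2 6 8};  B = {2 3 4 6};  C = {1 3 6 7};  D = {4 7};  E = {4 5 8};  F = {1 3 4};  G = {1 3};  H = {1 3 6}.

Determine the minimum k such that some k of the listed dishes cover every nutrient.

3

A and C and E together: A ∪ C ∪ E = {1, 2, 3, 4, 5, 6, 7, 8} — every nutrient is covered.
Only E contains 5, so E is forced; the remaining 5 nutrients need at least 2 more dishes (each remaining dish adds at most 4) — so at least 3 dishes are needed, and 3 is optimal.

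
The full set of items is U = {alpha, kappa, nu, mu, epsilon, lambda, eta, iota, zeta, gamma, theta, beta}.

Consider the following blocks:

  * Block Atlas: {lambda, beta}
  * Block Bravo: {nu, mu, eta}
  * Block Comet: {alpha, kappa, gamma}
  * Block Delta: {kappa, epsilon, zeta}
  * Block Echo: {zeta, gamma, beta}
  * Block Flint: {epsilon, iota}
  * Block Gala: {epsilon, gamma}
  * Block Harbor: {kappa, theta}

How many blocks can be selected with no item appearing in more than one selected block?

Bravo, Echo, Flint, Harbor are pairwise disjoint (Bravo={nu,mu,eta}; Echo={zeta,gamma,beta}; Flint={epsilon,iota}; Harbor={kappa,theta}).
Every remaining block overlaps one of these, and no 5 of the listed blocks are pairwise disjoint, so 4 is the maximum.

4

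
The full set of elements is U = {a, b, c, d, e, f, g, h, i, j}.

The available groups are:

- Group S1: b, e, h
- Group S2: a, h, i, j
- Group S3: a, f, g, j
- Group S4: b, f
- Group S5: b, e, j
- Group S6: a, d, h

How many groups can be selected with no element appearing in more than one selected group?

2

S1, S3 are pairwise disjoint (S1={b,e,h}; S3={a,f,g,j}).
Every remaining group overlaps one of these, and no 3 of the listed groups are pairwise disjoint, so 2 is the maximum.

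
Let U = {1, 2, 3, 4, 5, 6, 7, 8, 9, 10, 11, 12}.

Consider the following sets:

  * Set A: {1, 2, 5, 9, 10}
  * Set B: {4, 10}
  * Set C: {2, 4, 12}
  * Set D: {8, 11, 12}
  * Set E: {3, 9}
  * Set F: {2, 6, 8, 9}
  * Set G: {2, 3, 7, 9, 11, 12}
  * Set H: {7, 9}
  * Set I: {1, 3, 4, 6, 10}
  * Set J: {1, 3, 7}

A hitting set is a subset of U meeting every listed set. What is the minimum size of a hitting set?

The 4 elements {3, 4, 9, 12} hit every set.
No choice of 3 elements meets every set, so 4 is the minimum.

4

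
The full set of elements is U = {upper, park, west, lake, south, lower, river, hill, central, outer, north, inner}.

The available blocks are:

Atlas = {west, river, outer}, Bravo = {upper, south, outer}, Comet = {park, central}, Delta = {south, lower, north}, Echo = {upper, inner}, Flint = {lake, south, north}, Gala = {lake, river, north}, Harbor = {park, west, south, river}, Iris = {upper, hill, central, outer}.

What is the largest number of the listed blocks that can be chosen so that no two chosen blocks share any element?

4

Atlas, Comet, Delta, Echo are pairwise disjoint (Atlas={west,river,outer}; Comet={park,central}; Delta={south,lower,north}; Echo={upper,inner}).
Every remaining block overlaps one of these, and no 5 of the listed blocks are pairwise disjoint, so 4 is the maximum.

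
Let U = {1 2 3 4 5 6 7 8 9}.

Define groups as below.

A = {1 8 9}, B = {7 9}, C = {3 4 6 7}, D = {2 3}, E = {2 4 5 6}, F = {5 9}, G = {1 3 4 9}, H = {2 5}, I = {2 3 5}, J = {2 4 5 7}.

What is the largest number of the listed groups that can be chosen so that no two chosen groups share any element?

A, C, H are pairwise disjoint (A={1,8,9}; C={3,4,6,7}; H={2,5}).
Every remaining group overlaps one of these, and no 4 of the listed groups are pairwise disjoint, so 3 is the maximum.

3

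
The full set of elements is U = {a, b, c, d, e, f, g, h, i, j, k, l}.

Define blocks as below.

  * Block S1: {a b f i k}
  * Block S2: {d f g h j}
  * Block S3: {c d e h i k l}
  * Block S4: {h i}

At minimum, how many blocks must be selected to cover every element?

3

Take {S1, S2, S3}. Their union is {a, b, c, d, e, f, g, h, i, j, k, l}, which is all 12 elements.
Only S1 contains a, so S1 is forced; the remaining 7 elements need at least 2 more blocks (each remaining block adds at most 5) — so at least 3 blocks are needed, and 3 is optimal.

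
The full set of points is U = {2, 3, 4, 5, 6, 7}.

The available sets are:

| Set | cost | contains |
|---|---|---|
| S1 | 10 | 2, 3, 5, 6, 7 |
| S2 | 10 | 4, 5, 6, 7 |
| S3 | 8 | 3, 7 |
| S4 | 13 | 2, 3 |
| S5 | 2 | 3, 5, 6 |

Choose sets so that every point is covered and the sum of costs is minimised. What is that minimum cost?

S1, S2 together cover every point (S1 ∪ S2 = {2, 3, 4, 5, 6, 7}); total cost 10 + 10 = 20.
The greedy pick S5, S1, S2 costs 22; no covering selection beats 20.

20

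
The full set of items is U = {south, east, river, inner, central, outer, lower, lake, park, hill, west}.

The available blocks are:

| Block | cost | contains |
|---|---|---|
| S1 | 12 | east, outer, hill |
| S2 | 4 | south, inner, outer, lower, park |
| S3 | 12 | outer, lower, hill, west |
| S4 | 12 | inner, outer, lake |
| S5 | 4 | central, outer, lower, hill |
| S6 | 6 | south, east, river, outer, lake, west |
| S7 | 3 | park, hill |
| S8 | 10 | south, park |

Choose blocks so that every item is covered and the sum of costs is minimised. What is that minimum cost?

14

S2, S5, S6 together cover every item (S2 ∪ S5 ∪ S6 = {south, east, river, inner, central, outer, lower, lake, park, hill, west}); total cost 4 + 4 + 6 = 14.
No covering selection has total cost below 14.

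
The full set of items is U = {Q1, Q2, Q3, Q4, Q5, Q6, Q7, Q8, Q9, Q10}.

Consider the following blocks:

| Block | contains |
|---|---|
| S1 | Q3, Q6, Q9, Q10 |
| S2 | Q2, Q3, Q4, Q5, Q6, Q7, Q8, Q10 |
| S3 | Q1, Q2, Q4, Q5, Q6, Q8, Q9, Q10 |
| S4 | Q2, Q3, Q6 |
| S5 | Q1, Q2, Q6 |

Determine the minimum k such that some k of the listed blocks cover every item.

S2 and S3 cover everything between them: the union {Q1, Q2, Q3, Q4, Q5, Q6, Q7, Q8, Q9, Q10} is all of U.
No single block has all 10 items (the largest, S2, has 8), so 2 is optimal.

2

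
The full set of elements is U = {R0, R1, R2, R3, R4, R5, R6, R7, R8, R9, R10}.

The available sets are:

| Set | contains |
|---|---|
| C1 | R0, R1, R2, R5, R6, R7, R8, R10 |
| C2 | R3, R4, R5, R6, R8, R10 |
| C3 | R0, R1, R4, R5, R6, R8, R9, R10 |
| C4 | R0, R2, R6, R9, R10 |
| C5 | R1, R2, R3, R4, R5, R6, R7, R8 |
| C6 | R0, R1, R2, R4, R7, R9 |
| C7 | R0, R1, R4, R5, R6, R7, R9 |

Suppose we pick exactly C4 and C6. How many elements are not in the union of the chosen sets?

3

Union of C4, C6 = {R0, R1, R2, R4, R6, R7, R9, R10}.
Not covered: R3, R5, R8 — 3 elements.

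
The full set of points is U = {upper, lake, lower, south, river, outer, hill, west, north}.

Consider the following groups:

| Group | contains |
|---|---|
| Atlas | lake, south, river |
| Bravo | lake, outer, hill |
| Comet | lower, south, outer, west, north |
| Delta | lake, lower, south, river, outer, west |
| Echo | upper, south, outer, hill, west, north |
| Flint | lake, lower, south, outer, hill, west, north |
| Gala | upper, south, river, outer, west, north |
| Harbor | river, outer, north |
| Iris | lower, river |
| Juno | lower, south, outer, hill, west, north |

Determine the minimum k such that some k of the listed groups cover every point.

Delta and Echo together: Delta ∪ Echo = {upper, lake, lower, south, river, outer, hill, west, north} — every point is covered.
No single group has all 9 points (the largest, Flint, has 7), so 2 is optimal.

2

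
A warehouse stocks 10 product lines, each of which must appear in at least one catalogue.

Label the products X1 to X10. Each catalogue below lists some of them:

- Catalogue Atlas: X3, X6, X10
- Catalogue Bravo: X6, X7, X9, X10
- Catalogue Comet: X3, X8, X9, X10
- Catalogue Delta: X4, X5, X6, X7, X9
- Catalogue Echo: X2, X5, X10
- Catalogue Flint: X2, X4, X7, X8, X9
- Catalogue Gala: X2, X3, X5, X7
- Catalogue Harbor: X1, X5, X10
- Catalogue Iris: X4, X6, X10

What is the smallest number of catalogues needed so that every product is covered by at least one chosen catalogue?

Atlas and Flint and Harbor together: Atlas ∪ Flint ∪ Harbor = {X1, X2, X3, X4, X5, X6, X7, X8, X9, X10} — every product is covered.
Only Harbor contains X1, so Harbor is forced; the remaining 7 products need at least 2 more catalogues (each remaining catalogue adds at most 5) — so at least 3 catalogues are needed, and 3 is optimal.

3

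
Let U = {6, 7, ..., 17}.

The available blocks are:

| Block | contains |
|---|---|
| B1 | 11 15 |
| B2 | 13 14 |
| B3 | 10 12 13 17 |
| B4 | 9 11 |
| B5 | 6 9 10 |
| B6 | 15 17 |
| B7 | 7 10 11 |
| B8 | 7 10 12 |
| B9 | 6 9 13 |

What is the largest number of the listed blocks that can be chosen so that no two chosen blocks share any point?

B2, B4, B6, B8 are pairwise disjoint (B2={13,14}; B4={9,11}; B6={15,17}; B8={7,10,12}).
Every remaining block overlaps one of these, and no 5 of the listed blocks are pairwise disjoint, so 4 is the maximum.

4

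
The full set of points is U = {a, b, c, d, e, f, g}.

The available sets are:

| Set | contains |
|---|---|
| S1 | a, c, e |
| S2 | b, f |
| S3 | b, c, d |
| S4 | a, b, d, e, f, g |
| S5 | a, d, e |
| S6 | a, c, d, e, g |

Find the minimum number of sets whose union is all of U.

2

Take {S2, S6}. Their union is {a, b, c, d, e, f, g}, which is all 7 points.
No single set has all 7 points (the largest, S4, has 6), so 2 is optimal.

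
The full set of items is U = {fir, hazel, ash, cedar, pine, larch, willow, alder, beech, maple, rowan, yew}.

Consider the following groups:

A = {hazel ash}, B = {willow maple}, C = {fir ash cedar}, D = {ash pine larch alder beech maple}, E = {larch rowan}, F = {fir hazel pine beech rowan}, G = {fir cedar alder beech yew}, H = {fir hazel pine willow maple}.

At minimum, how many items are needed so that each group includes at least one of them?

4

T = {fir, ash, larch, willow} meets every group (each contains at least one member of T), and |T| = 4.
The groups A, B, E, G are pairwise disjoint, so any hitting set needs a separate item for each — at least 4. Hence 4 is optimal.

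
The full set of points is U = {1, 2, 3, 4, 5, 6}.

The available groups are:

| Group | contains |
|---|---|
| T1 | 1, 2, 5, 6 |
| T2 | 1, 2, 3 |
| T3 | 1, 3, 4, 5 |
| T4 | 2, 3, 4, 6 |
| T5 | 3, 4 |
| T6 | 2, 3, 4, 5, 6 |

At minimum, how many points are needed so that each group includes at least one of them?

H = {2, 3} meets every group (each contains at least one member of H), and |H| = 2.
The groups T1, T5 are pairwise disjoint, so any hitting set needs a separate point for each — at least 2. Hence 2 is optimal.

2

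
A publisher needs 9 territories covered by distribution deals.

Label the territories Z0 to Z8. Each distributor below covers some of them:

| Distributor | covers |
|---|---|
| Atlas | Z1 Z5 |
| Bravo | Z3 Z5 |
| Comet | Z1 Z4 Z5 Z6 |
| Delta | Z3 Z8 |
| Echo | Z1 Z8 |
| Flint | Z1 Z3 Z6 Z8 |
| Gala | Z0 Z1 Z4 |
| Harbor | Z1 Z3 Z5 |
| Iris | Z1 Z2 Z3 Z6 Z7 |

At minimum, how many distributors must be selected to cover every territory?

4

Take {Atlas, Flint, Gala, Iris}. Their union is {Z0, Z1, Z2, Z3, Z4, Z5, Z6, Z7, Z8}, which is all 9 territories.
No 3 of the 9 distributors cover everything (all 84 combinations miss at least one territory), so 4 is optimal.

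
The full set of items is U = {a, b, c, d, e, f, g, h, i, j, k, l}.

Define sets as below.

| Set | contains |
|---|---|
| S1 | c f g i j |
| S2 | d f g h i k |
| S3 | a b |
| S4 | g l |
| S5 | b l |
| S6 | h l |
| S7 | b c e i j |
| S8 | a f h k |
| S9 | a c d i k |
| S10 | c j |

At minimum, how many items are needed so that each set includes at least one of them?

T = {a, d, j, l} meets every set (each contains at least one member of T), and |T| = 4.
No choice of 3 items meets every set, so 4 is the minimum.

4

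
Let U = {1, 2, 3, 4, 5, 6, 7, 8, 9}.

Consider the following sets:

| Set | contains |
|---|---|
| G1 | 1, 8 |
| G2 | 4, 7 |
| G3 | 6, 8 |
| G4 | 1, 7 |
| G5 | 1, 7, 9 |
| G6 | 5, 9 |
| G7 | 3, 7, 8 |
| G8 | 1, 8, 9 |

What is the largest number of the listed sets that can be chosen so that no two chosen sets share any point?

G1, G2, G6 are pairwise disjoint (G1={1,8}; G2={4,7}; G6={5,9}).
Every remaining set overlaps one of these, and no 4 of the listed sets are pairwise disjoint, so 3 is the maximum.

3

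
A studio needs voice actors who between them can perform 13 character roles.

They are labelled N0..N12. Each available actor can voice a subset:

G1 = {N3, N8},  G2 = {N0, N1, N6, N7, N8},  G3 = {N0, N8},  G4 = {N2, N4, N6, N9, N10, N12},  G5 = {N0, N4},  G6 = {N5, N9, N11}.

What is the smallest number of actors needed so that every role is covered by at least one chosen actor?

4

Take {G1, G2, G4, G6}. Their union is {N0, N1, N2, N3, N4, N5, N6, N7, N8, N9, N10, N11, N12}, which is all 13 roles.
No 3 of the 6 actors cover everything (all 20 combinations miss at least one role), so 4 is optimal.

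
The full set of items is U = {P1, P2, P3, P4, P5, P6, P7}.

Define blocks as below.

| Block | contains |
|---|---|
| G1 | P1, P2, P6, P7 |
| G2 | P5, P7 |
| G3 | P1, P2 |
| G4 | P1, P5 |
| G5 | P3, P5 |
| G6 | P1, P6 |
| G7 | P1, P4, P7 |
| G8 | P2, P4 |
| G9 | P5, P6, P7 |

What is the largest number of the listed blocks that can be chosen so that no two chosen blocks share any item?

G5, G6, G8 are pairwise disjoint (G5={P3,P5}; G6={P1,P6}; G8={P2,P4}).
Every remaining block overlaps one of these, and no 4 of the listed blocks are pairwise disjoint, so 3 is the maximum.

3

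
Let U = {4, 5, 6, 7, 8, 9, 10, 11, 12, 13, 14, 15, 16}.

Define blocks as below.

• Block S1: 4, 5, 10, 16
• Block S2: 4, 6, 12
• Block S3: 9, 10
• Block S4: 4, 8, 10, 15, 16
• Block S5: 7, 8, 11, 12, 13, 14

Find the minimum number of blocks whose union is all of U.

Take {S1, S2, S3, S4, S5}. Their union is {4, 5, 6, 7, 8, 9, 10, 11, 12, 13, 14, 15, 16}, which is all 13 points.
No 4 of the 5 blocks cover everything (all 5 combinations miss at least one point), so 5 is optimal.

5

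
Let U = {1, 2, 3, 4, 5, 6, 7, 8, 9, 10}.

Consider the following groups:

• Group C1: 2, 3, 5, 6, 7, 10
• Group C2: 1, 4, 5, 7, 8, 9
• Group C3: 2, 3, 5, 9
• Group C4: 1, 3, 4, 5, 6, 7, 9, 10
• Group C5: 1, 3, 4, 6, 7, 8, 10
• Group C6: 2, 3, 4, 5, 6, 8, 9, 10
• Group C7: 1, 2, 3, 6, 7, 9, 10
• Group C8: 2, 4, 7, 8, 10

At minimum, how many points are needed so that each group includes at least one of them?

The 2 points {5, 10} hit every group.
No single point lies in every group, so at least 2 are needed and 2 is optimal.

2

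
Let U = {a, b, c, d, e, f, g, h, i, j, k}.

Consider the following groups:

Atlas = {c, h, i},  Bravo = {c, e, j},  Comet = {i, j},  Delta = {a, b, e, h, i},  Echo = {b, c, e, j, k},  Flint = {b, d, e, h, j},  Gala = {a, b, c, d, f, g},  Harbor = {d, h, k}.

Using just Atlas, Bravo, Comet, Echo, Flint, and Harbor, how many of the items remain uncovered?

Union of Atlas, Bravo, Comet, Echo, Flint, Harbor = {b, c, d, e, h, i, j, k}.
Not covered: a, f, g — 3 items.

3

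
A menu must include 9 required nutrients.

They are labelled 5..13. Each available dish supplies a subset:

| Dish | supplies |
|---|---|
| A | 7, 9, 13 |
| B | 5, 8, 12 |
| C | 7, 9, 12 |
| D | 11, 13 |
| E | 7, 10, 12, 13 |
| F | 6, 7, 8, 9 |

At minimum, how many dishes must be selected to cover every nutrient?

Take {B, D, E, F}. Their union is {5, 6, 7, 8, 9, 10, 11, 12, 13}, which is all 9 nutrients.
No 3 of the 6 dishes cover everything (all 20 combinations miss at least one nutrient), so 4 is optimal.

4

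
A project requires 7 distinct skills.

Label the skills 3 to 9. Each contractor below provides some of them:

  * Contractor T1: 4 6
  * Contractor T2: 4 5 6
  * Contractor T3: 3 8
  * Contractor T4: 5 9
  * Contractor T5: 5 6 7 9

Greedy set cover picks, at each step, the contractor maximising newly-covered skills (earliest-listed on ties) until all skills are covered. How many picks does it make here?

Greedy: pick T5 (covers 4 new) → pick T3 (covers 2 new) → pick T1 (covers 1 new). Total picks: 3.

3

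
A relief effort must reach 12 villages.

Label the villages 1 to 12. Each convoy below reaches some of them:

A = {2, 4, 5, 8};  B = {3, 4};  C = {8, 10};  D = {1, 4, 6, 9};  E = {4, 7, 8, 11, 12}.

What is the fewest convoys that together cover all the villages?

5

A and B and C and D and E together: A ∪ B ∪ C ∪ D ∪ E = {1, 2, 3, 4, 5, 6, 7, 8, 9, 10, 11, 12} — every village is covered.
No 4 of the 5 convoys cover everything (all 5 combinations miss at least one village), so 5 is optimal.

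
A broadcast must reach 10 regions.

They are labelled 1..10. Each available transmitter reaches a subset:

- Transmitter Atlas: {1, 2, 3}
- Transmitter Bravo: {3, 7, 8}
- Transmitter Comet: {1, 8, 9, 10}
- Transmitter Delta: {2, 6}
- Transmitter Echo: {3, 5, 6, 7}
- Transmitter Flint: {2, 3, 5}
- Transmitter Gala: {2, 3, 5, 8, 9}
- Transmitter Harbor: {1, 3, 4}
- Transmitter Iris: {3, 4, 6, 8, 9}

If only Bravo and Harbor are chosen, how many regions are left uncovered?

5

Union of Bravo, Harbor = {1, 3, 4, 7, 8}.
Not covered: 2, 5, 6, 9, 10 — 5 regions.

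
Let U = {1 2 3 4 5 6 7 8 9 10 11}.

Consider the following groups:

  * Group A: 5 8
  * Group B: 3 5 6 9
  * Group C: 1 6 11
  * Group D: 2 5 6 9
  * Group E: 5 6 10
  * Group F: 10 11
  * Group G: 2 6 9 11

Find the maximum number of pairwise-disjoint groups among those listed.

2

D, F are pairwise disjoint (D={2,5,6,9}; F={10,11}).
Every remaining group overlaps one of these, and no 3 of the listed groups are pairwise disjoint, so 2 is the maximum.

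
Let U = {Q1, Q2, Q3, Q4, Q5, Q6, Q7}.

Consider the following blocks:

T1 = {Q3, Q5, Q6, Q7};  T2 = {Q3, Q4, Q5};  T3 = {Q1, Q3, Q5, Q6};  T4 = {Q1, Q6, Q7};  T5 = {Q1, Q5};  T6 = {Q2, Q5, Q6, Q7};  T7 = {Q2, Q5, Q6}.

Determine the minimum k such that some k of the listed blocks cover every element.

3

T2, T3, and T6 cover everything between them: the union {Q1, Q2, Q3, Q4, Q5, Q6, Q7} is all of U.
Only T2 contains Q4, so T2 is forced; the remaining 4 elements need at least 2 more blocks (each remaining block adds at most 3) — so at least 3 blocks are needed, and 3 is optimal.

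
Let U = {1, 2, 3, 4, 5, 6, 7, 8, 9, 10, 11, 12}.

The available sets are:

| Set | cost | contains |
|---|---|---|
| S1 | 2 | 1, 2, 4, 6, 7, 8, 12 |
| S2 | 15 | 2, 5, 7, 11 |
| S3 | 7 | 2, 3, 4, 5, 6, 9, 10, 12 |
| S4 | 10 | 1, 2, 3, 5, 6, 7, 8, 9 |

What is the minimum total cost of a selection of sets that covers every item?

S1, S2, S3 together cover every item (S1 ∪ S2 ∪ S3 = {1, 2, 3, 4, 5, 6, 7, 8, 9, 10, 11, 12}); total cost 2 + 15 + 7 = 24.
No covering selection has total cost below 24.

24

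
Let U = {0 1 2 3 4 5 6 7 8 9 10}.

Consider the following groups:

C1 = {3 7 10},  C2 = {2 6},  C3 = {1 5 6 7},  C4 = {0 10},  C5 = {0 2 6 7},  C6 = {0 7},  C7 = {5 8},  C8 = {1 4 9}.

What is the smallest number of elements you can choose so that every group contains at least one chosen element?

5

H = {0, 2, 7, 8, 9} meets every group (each contains at least one member of H), and |H| = 5.
No choice of 4 elements meets every group, so 5 is the minimum.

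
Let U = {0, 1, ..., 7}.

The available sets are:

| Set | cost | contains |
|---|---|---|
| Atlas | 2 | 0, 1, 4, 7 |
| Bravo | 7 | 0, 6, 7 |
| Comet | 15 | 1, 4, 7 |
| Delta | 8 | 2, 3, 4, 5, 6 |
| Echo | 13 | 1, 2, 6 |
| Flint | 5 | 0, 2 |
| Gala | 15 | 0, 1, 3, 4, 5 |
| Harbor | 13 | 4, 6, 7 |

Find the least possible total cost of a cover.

10

Atlas, Delta together cover every item (Atlas ∪ Delta = {0, 1, 2, 3, 4, 5, 6, 7}); total cost 2 + 8 = 10.
No covering selection has total cost below 10.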